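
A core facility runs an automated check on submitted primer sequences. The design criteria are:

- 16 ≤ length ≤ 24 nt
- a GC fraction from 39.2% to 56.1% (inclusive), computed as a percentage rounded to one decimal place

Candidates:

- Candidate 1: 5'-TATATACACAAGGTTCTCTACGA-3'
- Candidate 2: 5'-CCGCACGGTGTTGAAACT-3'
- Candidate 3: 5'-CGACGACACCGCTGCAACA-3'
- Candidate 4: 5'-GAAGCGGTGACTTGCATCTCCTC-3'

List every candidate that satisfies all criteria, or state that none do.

Candidate 1 (23 nt, A=8 T=7 G=3 C=5): length 23 ✓; GC 8/23 = 34.8%, outside 39.2–56.1% ✗ — fails.
Candidate 2 (18 nt, A=4 T=4 G=5 C=5): length 18 ✓; GC 10/18 = 55.6% ✓ — passes.
Candidate 3 (19 nt, A=6 T=1 G=4 C=8): length 19 ✓; GC 12/19 = 63.2%, outside 39.2–56.1% ✗ — fails.
Candidate 4 (23 nt, A=4 T=6 G=6 C=7): length 23 ✓; GC 13/23 = 56.5%, outside 39.2–56.1% ✗ — fails.

Candidate 2 only.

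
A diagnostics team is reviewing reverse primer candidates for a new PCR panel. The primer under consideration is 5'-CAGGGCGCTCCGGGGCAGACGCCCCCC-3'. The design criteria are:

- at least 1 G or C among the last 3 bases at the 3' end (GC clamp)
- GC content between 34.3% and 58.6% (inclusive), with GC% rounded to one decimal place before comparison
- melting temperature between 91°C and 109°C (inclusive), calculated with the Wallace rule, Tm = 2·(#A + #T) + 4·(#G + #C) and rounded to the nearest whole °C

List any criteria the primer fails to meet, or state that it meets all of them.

Fails: GC content.

Base counts: A=3, T=1, G=10, C=13 (length 27).
GC clamp: 3' end CCC has 3 G/C ✓
GC content: GC 23/27 = 85.2%, outside 34.3–58.6% ✗
Tm: Tm = 2·4 + 4·23 = 100°C ✓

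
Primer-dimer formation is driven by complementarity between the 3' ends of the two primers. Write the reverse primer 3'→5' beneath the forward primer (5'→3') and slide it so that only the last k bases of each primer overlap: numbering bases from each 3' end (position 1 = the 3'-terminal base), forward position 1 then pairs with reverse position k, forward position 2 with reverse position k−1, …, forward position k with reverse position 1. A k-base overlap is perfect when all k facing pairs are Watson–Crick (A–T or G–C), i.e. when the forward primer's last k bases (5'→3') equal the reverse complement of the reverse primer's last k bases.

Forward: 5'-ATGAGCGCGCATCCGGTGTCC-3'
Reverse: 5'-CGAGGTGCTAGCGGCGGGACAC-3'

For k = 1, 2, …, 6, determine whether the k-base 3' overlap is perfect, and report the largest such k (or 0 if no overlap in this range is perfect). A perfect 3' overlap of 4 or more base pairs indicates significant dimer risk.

Last 6 bases (5'→3') — forward …GTGTCC, reverse …GGACAC.
Reverse complement of the reverse primer's last 6 bases: GTGTCC; its first k bases are the reverse complement of the reverse primer's last k bases, so a perfect k-base overlap needs the forward primer's last k bases to equal them.
Comparing (forward last k vs required): k=1: C vs G ✗; k=2: CC vs GT ✗; k=3: TCC vs GTG ✗; k=4: GTCC vs GTGT ✗; k=5: TGTCC vs GTGTC ✗; k=6: GTGTCC vs GTGTCC ✓.
Only k = 6 is perfect, so the longest perfect 3' overlap is 6.

Longest perfect overlap: 6 complementary base pairs; significant dimer risk (threshold 4).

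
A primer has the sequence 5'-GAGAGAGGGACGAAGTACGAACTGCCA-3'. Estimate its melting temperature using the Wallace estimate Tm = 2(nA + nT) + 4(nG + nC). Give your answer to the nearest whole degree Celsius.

84°C

Base counts: A=10, T=2, G=10, C=5 (length 27).
Tm = 2·(10+2) + 4·(10+5) = 2·12 + 4·15 = 24 + 60 = 84°C.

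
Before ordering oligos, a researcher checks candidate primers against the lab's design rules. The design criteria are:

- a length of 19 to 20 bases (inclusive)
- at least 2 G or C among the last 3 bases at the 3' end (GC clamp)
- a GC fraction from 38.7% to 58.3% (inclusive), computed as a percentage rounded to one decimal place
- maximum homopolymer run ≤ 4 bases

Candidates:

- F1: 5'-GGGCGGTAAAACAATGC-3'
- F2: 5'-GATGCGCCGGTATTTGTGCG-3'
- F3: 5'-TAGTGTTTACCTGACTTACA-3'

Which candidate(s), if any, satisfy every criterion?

F1 (17 nt, A=6 T=2 G=6 C=3): length 17, outside 19–20 ✗; 3' end TGC has 2 G/C ✓; GC 9/17 = 52.9% ✓; longest run = 4 ✓ — fails.
F2 (20 nt, A=2 T=6 G=8 C=4): length 20 ✓; 3' end GCG has 3 G/C ✓; GC 12/20 = 60.0%, outside 38.7–58.3% ✗; longest run = 3 ✓ — fails.
F3 (20 nt, A=5 T=8 G=3 C=4): length 20 ✓; 3' end ACA has 1 G/C, need ≥2 ✗; GC 7/20 = 35.0%, outside 38.7–58.3% ✗; longest run = 3 ✓ — fails.

None of the candidates satisfy all criteria.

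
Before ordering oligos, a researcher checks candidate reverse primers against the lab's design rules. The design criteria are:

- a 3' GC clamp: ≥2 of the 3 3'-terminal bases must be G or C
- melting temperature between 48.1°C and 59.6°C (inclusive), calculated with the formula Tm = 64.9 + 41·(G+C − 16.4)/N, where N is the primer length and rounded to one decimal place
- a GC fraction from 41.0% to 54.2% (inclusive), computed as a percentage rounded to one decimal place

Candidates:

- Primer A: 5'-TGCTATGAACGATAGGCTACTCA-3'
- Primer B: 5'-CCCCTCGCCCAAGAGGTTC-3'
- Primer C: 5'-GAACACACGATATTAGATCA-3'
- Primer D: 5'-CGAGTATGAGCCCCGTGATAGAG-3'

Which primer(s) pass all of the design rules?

None of the candidates satisfy all criteria.

Primer A (23 nt, A=7 T=6 G=5 C=5): 3' end TCA has 1 G/C, need ≥2 ✗; Tm = 64.9 + 41·(10 − 16.4)/23 = 53.5°C ✓; GC 10/23 = 43.5% ✓ — fails.
Primer B (19 nt, A=3 T=3 G=4 C=9): 3' end TTC has 1 G/C, need ≥2 ✗; Tm = 64.9 + 41·(13 − 16.4)/19 = 57.6°C ✓; GC 13/19 = 68.4%, outside 41.0–54.2% ✗ — fails.
Primer C (20 nt, A=9 T=4 G=3 C=4): 3' end TCA has 1 G/C, need ≥2 ✗; Tm = 64.9 + 41·(7 − 16.4)/20 = 45.6°C, outside 48.1–59.6°C ✗; GC 7/20 = 35.0%, outside 41.0–54.2% ✗ — fails.
Primer D (23 nt, A=6 T=4 G=8 C=5): 3' end GAG has 2 G/C ✓; Tm = 64.9 + 41·(13 − 16.4)/23 = 58.8°C ✓; GC 13/23 = 56.5%, outside 41.0–54.2% ✗ — fails.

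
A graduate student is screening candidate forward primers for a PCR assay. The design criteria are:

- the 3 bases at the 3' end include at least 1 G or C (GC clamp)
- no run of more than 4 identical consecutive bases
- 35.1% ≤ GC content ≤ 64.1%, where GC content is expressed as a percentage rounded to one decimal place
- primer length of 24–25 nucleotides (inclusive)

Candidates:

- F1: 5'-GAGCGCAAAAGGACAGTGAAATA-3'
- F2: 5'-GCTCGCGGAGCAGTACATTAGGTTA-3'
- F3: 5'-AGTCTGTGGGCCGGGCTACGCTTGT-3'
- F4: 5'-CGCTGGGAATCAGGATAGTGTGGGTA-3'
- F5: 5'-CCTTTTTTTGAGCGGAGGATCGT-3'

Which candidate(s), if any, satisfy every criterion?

F3 only.

F1 (23 nt, A=11 T=2 G=7 C=3): 3' end ATA has 0 G/C, need ≥1 ✗; longest run = 4 ✓; GC 10/23 = 43.5% ✓; length 23, outside 24–25 ✗ — fails.
F2 (25 nt, A=6 T=6 G=8 C=5): 3' end TTA has 0 G/C, need ≥1 ✗; longest run = 2 ✓; GC 13/25 = 52.0% ✓; length 25 ✓ — fails.
F3 (25 nt, A=2 T=7 G=10 C=6): 3' end TGT has 1 G/C ✓; longest run = 3 ✓; GC 16/25 = 64.0% ✓; length 25 ✓ — passes.
F4 (26 nt, A=6 T=6 G=11 C=3): 3' end GTA has 1 G/C ✓; longest run = 3 ✓; GC 14/26 = 53.8% ✓; length 26, outside 24–25 ✗ — fails.
F5 (23 nt, A=3 T=9 G=7 C=4): 3' end CGT has 2 G/C ✓; longest run = 7, exceeds 4 ✗; GC 11/23 = 47.8% ✓; length 23, outside 24–25 ✗ — fails.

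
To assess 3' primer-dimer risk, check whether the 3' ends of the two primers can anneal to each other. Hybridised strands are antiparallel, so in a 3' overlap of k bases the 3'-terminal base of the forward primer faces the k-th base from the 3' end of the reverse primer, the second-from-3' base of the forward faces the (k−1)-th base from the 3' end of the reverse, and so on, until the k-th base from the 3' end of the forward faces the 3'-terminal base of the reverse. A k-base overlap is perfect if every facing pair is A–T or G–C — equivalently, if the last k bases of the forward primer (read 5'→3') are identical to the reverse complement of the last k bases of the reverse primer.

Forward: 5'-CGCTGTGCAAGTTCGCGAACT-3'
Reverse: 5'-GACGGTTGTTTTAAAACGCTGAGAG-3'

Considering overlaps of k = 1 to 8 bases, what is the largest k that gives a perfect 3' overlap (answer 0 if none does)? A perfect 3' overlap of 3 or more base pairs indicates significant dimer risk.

Last 8 bases (5'→3') — forward …CGCGAACT, reverse …GCTGAGAG.
Reverse complement of the reverse primer's last 8 bases: CTCTCAGC; its first k bases are the reverse complement of the reverse primer's last k bases, so a perfect k-base overlap needs the forward primer's last k bases to equal them.
Comparing (forward last k vs required): k=1: T vs C ✗; k=2: CT vs CT ✓; k=3: ACT vs CTC ✗; k=4: AACT vs CTCT ✗; k=5: GAACT vs CTCTC ✗; k=6: CGAACT vs CTCTCA ✗; k=7: GCGAACT vs CTCTCAG ✗; k=8: CGCGAACT vs CTCTCAGC ✗.
Only k = 2 is perfect, so the longest perfect 3' overlap is 2.

Longest perfect overlap: 2 complementary base pairs; below the dimer-risk threshold (threshold 3).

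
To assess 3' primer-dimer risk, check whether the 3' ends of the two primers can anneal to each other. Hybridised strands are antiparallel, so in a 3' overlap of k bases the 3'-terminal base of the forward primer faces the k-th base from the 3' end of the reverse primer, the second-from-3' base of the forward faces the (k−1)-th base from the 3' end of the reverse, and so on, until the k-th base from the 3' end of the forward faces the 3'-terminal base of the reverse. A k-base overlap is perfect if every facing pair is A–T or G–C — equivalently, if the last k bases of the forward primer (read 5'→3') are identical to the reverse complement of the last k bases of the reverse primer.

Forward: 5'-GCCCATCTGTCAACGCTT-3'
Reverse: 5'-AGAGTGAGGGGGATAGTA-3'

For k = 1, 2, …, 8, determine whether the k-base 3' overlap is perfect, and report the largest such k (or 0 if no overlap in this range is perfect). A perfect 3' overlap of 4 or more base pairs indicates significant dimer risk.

Last 8 bases (5'→3') — forward …CAACGCTT, reverse …GGATAGTA.
Reverse complement of the reverse primer's last 8 bases: TACTATCC; its first k bases are the reverse complement of the reverse primer's last k bases, so a perfect k-base overlap needs the forward primer's last k bases to equal them.
Comparing (forward last k vs required): k=1: T vs T ✓; k=2: TT vs TA ✗; k=3: CTT vs TAC ✗; k=4: GCTT vs TACT ✗; k=5: CGCTT vs TACTA ✗; k=6: ACGCTT vs TACTAT ✗; k=7: AACGCTT vs TACTATC ✗; k=8: CAACGCTT vs TACTATCC ✗.
Only k = 1 is perfect, so the longest perfect 3' overlap is 1.

Longest perfect overlap: 1 complementary base pair; below the dimer-risk threshold (threshold 4).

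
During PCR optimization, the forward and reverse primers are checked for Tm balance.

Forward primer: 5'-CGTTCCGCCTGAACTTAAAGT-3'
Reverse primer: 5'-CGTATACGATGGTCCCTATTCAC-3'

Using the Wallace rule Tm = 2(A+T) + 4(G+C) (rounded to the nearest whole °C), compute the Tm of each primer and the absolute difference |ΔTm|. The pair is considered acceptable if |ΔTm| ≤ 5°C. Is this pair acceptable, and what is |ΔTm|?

|ΔTm| = 6°C; the pair is not acceptable.

Forward: A=5 T=6 G=4 C=6 → Tm = 2·11 + 4·10 = 62°C.
Reverse: A=5 T=7 G=4 C=7 → Tm = 2·12 + 4·11 = 68°C.
|ΔTm| = |62 − 68| = 6°C, > 5°C.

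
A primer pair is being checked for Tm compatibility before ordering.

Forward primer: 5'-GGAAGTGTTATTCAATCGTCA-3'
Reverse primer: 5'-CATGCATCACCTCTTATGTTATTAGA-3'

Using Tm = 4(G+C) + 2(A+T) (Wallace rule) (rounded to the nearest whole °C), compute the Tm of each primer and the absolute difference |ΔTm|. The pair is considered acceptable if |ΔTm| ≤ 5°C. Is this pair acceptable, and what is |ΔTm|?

|ΔTm| = 12°C; the pair is not acceptable.

Forward: A=6 T=7 G=5 C=3 → Tm = 2·13 + 4·8 = 58°C.
Reverse: A=7 T=10 G=3 C=6 → Tm = 2·17 + 4·9 = 70°C.
|ΔTm| = |58 − 70| = 12°C, > 5°C.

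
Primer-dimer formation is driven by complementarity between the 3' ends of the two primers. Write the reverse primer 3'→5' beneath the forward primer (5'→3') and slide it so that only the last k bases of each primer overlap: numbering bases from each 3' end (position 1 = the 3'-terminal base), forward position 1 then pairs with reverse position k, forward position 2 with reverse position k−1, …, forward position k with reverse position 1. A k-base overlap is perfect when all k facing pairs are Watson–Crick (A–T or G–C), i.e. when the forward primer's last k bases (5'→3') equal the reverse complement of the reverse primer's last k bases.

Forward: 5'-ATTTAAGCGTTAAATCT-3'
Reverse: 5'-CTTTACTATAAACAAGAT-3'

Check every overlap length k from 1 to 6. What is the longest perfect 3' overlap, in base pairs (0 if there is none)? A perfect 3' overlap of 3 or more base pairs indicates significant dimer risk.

Last 6 bases (5'→3') — forward …AAATCT, reverse …CAAGAT.
Reverse complement of the reverse primer's last 6 bases: ATCTTG; its first k bases are the reverse complement of the reverse primer's last k bases, so a perfect k-base overlap needs the forward primer's last k bases to equal them.
Comparing (forward last k vs required): k=1: T vs A ✗; k=2: CT vs AT ✗; k=3: TCT vs ATC ✗; k=4: ATCT vs ATCT ✓; k=5: AATCT vs ATCTT ✗; k=6: AAATCT vs ATCTTG ✗.
Only k = 4 is perfect, so the longest perfect 3' overlap is 4.

Longest perfect overlap: 4 complementary base pairs; significant dimer risk (threshold 3).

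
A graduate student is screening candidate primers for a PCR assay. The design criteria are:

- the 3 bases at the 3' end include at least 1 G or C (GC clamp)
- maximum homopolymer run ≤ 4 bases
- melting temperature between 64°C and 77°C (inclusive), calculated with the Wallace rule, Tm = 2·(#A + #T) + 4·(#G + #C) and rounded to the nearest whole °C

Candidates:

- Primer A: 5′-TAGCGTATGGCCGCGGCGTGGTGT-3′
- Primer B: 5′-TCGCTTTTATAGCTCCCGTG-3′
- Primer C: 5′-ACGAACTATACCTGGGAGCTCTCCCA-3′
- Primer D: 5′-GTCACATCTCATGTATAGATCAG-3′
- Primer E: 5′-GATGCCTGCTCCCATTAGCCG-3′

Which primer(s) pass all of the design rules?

Primer A (24 nt, A=2 T=6 G=11 C=5): 3' end TGT has 1 G/C ✓; longest run = 2 ✓; Tm = 2·8 + 4·16 = 80°C, outside 64–77°C ✗ — fails.
Primer B (20 nt, A=2 T=8 G=4 C=6): 3' end GTG has 2 G/C ✓; longest run = 4 ✓; Tm = 2·10 + 4·10 = 60°C, outside 64–77°C ✗ — fails.
Primer C (26 nt, A=7 T=5 G=5 C=9): 3' end CCA has 2 G/C ✓; longest run = 3 ✓; Tm = 2·12 + 4·14 = 80°C, outside 64–77°C ✗ — fails.
Primer D (23 nt, A=7 T=7 G=4 C=5): 3' end CAG has 2 G/C ✓; longest run = 1 ✓; Tm = 2·14 + 4·9 = 64°C ✓ — passes.
Primer E (21 nt, A=3 T=5 G=5 C=8): 3' end CCG has 3 G/C ✓; longest run = 3 ✓; Tm = 2·8 + 4·13 = 68°C ✓ — passes.

Primer D and Primer E.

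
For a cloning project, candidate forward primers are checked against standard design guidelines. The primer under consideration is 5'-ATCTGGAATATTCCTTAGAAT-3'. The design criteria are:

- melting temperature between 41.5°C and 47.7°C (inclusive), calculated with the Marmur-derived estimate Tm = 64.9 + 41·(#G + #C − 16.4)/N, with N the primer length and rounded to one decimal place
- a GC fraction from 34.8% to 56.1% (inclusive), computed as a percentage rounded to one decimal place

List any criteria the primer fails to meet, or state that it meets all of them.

Fails: GC content.

Base counts: A=7, T=8, G=3, C=3 (length 21).
Tm: Tm = 64.9 + 41·(6 − 16.4)/21 = 44.6°C ✓
GC content: GC 6/21 = 28.6%, outside 34.8–56.1% ✗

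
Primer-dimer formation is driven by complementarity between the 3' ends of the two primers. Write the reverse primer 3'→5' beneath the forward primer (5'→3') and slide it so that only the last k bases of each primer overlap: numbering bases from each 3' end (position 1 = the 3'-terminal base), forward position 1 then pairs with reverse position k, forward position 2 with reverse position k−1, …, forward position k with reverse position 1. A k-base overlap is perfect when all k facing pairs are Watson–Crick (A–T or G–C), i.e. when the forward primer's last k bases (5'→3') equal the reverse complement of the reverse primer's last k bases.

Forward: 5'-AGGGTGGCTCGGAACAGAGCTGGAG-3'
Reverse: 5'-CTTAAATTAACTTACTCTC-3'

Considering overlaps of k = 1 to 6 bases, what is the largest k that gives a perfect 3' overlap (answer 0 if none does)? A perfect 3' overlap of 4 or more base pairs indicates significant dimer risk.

Last 6 bases (5'→3') — forward …CTGGAG, reverse …ACTCTC.
Reverse complement of the reverse primer's last 6 bases: GAGAGT; its first k bases are the reverse complement of the reverse primer's last k bases, so a perfect k-base overlap needs the forward primer's last k bases to equal them.
Comparing (forward last k vs required): k=1: G vs G ✓; k=2: AG vs GA ✗; k=3: GAG vs GAG ✓; k=4: GGAG vs GAGA ✗; k=5: TGGAG vs GAGAG ✗; k=6: CTGGAG vs GAGAGT ✗.
Perfect overlaps at k = 1, 3; the largest is 3.

Longest perfect overlap: 3 complementary base pairs; below the dimer-risk threshold (threshold 4).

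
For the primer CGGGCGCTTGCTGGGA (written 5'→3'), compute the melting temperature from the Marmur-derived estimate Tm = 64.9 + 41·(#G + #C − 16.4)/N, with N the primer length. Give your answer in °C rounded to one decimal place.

53.6°C

Base counts: A=1, T=3, G=8, C=4; G+C = 12, N = 16.
Tm = 64.9 + 41·(12 − 16.4)/16 = 64.9 + -180.40/16 = 53.6°C.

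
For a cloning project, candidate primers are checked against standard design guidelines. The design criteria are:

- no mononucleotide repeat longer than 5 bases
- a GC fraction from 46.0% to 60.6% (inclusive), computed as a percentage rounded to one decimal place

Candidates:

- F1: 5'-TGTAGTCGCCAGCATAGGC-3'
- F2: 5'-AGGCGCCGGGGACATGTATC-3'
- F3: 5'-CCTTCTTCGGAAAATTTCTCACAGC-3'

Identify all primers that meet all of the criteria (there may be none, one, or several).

F1 only.

F1 (19 nt, A=4 T=4 G=6 C=5): longest run = 2 ✓; GC 11/19 = 57.9% ✓ — passes.
F2 (20 nt, A=4 T=3 G=8 C=5): longest run = 4 ✓; GC 13/20 = 65.0%, outside 46.0–60.6% ✗ — fails.
F3 (25 nt, A=6 T=8 G=3 C=8): longest run = 4 ✓; GC 11/25 = 44.0%, outside 46.0–60.6% ✗ — fails.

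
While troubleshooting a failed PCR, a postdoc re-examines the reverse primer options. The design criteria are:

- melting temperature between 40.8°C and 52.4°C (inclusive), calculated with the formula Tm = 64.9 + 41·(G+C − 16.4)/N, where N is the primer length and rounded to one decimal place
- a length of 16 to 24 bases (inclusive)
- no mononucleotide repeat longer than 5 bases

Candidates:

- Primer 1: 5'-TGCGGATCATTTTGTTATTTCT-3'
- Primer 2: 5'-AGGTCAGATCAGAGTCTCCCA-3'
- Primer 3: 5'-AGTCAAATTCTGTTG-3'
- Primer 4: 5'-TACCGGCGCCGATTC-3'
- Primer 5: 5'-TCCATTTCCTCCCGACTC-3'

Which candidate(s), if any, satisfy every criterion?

Primer 1 (22 nt, A=3 T=12 G=4 C=3): Tm = 64.9 + 41·(7 − 16.4)/22 = 47.4°C ✓; length 22 ✓; longest run = 4 ✓ — passes.
Primer 2 (21 nt, A=6 T=4 G=5 C=6): Tm = 64.9 + 41·(11 − 16.4)/21 = 54.4°C, outside 40.8–52.4°C ✗; length 21 ✓; longest run = 3 ✓ — fails.
Primer 3 (15 nt, A=4 T=6 G=3 C=2): Tm = 64.9 + 41·(5 − 16.4)/15 = 33.7°C, outside 40.8–52.4°C ✗; length 15, outside 16–24 ✗; longest run = 3 ✓ — fails.
Primer 4 (15 nt, A=2 T=3 G=4 C=6): Tm = 64.9 + 41·(10 − 16.4)/15 = 47.4°C ✓; length 15, outside 16–24 ✗; longest run = 2 ✓ — fails.
Primer 5 (18 nt, A=2 T=6 G=1 C=9): Tm = 64.9 + 41·(10 − 16.4)/18 = 50.3°C ✓; length 18 ✓; longest run = 3 ✓ — passes.

Primer 1 and Primer 5.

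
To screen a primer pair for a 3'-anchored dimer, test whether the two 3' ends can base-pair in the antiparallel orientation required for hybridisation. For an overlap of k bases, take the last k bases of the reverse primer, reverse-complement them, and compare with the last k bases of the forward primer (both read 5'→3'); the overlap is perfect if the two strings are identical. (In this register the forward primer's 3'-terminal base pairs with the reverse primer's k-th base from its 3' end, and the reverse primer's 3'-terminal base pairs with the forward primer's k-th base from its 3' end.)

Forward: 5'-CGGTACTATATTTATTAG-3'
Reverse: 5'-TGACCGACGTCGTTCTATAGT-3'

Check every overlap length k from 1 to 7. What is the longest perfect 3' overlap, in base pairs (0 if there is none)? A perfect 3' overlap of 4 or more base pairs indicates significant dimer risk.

Last 7 bases (5'→3') — forward …TTATTAG, reverse …CTATAGT.
Reverse complement of the reverse primer's last 7 bases: ACTATAG; its first k bases are the reverse complement of the reverse primer's last k bases, so a perfect k-base overlap needs the forward primer's last k bases to equal them.
Comparing (forward last k vs required): k=1: G vs A ✗; k=2: AG vs AC ✗; k=3: TAG vs ACT ✗; k=4: TTAG vs ACTA ✗; k=5: ATTAG vs ACTAT ✗; k=6: TATTAG vs ACTATA ✗; k=7: TTATTAG vs ACTATAG ✗.
No overlap length from 1 to 7 is perfect, so the longest perfect 3' overlap is 0.

Longest perfect overlap: 0 complementary base pairs; below the dimer-risk threshold (threshold 4).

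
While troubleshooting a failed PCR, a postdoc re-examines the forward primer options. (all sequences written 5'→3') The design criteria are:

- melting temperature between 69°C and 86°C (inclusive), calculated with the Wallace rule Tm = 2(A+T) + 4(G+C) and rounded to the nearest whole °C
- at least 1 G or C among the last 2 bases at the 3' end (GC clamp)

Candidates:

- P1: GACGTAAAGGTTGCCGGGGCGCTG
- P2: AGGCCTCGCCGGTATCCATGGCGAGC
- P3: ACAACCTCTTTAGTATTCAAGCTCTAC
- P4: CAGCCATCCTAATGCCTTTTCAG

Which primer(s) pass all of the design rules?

P1 and P3.

P1 (24 nt, A=4 T=4 G=11 C=5): Tm = 2·8 + 4·16 = 80°C ✓; 3' end TG has 1 G/C ✓ — passes.
P2 (26 nt, A=4 T=4 G=9 C=9): Tm = 2·8 + 4·18 = 88°C, outside 69–86°C ✗; 3' end GC has 2 G/C ✓ — fails.
P3 (27 nt, A=8 T=9 G=2 C=8): Tm = 2·17 + 4·10 = 74°C ✓; 3' end AC has 1 G/C ✓ — passes.
P4 (23 nt, A=5 T=7 G=3 C=8): Tm = 2·12 + 4·11 = 68°C, outside 69–86°C ✗; 3' end AG has 1 G/C ✓ — fails.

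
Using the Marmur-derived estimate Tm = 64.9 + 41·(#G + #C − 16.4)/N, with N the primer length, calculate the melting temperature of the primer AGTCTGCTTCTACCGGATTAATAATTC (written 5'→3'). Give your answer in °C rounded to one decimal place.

55.2°C

Base counts: A=7, T=10, G=4, C=6; G+C = 10, N = 27.
Tm = 64.9 + 41·(10 − 16.4)/27 = 64.9 + -262.40/27 = 55.2°C.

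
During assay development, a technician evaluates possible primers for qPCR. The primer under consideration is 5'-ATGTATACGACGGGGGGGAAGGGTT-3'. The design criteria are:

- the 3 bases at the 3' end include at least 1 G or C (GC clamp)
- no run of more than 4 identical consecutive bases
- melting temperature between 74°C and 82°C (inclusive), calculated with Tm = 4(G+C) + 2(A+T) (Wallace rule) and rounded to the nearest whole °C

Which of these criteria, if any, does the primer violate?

Fails: homopolymer run.

Base counts: A=6, T=5, G=12, C=2 (length 25).
GC clamp: 3' end GTT has 1 G/C ✓
homopolymer run: longest run = 7, exceeds 4 ✗
Tm: Tm = 2·11 + 4·14 = 78°C ✓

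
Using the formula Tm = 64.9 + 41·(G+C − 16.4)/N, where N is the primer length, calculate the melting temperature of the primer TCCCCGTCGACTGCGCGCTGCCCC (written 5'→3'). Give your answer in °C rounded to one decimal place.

Base counts: A=1, T=4, G=6, C=13; G+C = 19, N = 24.
Tm = 64.9 + 41·(19 − 16.4)/24 = 64.9 + 106.60/24 = 69.3°C.

69.3°C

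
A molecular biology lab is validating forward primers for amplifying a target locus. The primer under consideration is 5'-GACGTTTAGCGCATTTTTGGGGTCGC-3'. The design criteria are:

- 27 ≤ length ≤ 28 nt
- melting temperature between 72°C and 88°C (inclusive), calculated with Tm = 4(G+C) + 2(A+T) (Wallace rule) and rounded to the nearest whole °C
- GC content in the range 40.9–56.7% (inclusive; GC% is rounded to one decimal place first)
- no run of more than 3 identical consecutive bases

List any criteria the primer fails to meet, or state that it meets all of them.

Fails: length, homopolymer run.

Base counts: A=3, T=9, G=9, C=5 (length 26).
length: length 26, outside 27–28 ✗
Tm: Tm = 2·12 + 4·14 = 80°C ✓
GC content: GC 14/26 = 53.8% ✓
homopolymer run: longest run = 5, exceeds 3 ✗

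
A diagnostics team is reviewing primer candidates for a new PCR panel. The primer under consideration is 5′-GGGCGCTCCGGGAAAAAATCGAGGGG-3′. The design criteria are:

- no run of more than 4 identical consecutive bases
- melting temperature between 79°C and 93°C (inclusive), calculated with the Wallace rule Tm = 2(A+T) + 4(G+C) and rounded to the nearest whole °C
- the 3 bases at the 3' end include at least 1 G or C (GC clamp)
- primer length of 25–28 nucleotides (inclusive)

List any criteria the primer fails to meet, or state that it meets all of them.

Fails: homopolymer run.

Base counts: A=7, T=2, G=12, C=5 (length 26).
homopolymer run: longest run = 6, exceeds 4 ✗
Tm: Tm = 2·9 + 4·17 = 86°C ✓
GC clamp: 3' end GGG has 3 G/C ✓
length: length 26 ✓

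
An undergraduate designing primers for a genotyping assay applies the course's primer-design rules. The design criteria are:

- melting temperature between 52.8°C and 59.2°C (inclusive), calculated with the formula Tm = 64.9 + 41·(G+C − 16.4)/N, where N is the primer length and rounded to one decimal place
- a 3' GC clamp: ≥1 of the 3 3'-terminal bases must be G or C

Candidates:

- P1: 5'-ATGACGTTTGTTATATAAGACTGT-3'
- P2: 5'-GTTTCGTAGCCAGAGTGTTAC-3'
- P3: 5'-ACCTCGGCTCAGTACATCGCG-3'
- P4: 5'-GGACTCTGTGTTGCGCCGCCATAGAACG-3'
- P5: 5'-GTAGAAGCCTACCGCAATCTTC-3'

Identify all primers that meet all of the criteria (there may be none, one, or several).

P3 and P5.

P1 (24 nt, A=7 T=10 G=5 C=2): Tm = 64.9 + 41·(7 − 16.4)/24 = 48.8°C, outside 52.8–59.2°C ✗; 3' end TGT has 1 G/C ✓ — fails.
P2 (21 nt, A=4 T=7 G=6 C=4): Tm = 64.9 + 41·(10 − 16.4)/21 = 52.4°C, outside 52.8–59.2°C ✗; 3' end TAC has 1 G/C ✓ — fails.
P3 (21 nt, A=4 T=4 G=5 C=8): Tm = 64.9 + 41·(13 − 16.4)/21 = 58.3°C ✓; 3' end GCG has 3 G/C ✓ — passes.
P4 (28 nt, A=5 T=6 G=9 C=8): Tm = 64.9 + 41·(17 − 16.4)/28 = 65.8°C, outside 52.8–59.2°C ✗; 3' end ACG has 2 G/C ✓ — fails.
P5 (22 nt, A=6 T=5 G=4 C=7): Tm = 64.9 + 41·(11 − 16.4)/22 = 54.8°C ✓; 3' end TTC has 1 G/C ✓ — passes.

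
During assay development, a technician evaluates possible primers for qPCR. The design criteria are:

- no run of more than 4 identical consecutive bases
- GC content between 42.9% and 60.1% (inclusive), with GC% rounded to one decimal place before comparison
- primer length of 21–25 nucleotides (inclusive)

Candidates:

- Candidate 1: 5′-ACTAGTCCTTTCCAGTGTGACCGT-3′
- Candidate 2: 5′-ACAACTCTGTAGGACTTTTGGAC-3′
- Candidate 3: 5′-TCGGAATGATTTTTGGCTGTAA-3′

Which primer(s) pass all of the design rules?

Candidate 1 and Candidate 2.

Candidate 1 (24 nt, A=4 T=8 G=5 C=7): longest run = 3 ✓; GC 12/24 = 50.0% ✓; length 24 ✓ — passes.
Candidate 2 (23 nt, A=6 T=7 G=5 C=5): longest run = 4 ✓; GC 10/23 = 43.5% ✓; length 23 ✓ — passes.
Candidate 3 (22 nt, A=5 T=9 G=6 C=2): longest run = 5, exceeds 4 ✗; GC 8/22 = 36.4%, outside 42.9–60.1% ✗; length 22 ✓ — fails.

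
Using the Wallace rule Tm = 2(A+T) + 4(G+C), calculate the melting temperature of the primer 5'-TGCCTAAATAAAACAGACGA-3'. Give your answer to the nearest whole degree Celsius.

Base counts: A=10, T=3, G=3, C=4 (length 20).
Tm = 2·(10+3) + 4·(3+4) = 2·13 + 4·7 = 26 + 28 = 54°C.

54°C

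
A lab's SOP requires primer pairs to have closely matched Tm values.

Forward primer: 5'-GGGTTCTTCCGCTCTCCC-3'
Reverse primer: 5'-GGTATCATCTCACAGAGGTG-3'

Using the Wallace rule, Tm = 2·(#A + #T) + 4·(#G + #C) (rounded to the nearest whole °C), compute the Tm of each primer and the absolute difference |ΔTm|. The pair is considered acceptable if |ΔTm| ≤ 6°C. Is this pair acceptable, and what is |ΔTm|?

Forward: A=0 T=6 G=4 C=8 → Tm = 2·6 + 4·12 = 60°C.
Reverse: A=5 T=5 G=6 C=4 → Tm = 2·10 + 4·10 = 60°C.
|ΔTm| = |60 − 60| = 0°C, ≤ 6°C.

|ΔTm| = 0°C; the pair is acceptable.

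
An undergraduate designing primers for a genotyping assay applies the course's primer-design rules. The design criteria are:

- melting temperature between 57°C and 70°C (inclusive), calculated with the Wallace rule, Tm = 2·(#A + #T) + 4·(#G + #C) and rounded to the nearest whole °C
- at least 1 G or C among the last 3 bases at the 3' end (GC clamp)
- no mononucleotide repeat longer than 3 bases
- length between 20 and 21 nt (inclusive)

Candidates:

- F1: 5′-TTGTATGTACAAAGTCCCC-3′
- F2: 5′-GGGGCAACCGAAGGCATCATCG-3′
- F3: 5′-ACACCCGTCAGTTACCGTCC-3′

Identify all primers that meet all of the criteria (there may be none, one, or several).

F3 only.

F1 (19 nt, A=5 T=6 G=3 C=5): Tm = 2·11 + 4·8 = 54°C, outside 57–70°C ✗; 3' end CCC has 3 G/C ✓; longest run = 4, exceeds 3 ✗; length 19, outside 20–21 ✗ — fails.
F2 (22 nt, A=6 T=2 G=8 C=6): Tm = 2·8 + 4·14 = 72°C, outside 57–70°C ✗; 3' end TCG has 2 G/C ✓; longest run = 4, exceeds 3 ✗; length 22, outside 20–21 ✗ — fails.
F3 (20 nt, A=4 T=4 G=3 C=9): Tm = 2·8 + 4·12 = 64°C ✓; 3' end TCC has 2 G/C ✓; longest run = 3 ✓; length 20 ✓ — passes.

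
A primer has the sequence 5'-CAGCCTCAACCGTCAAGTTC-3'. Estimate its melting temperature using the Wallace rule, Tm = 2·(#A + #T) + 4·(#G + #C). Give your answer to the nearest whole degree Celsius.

Base counts: A=5, T=4, G=3, C=8 (length 20).
Tm = 2·(5+4) + 4·(3+8) = 2·9 + 4·11 = 18 + 44 = 62°C.

62°C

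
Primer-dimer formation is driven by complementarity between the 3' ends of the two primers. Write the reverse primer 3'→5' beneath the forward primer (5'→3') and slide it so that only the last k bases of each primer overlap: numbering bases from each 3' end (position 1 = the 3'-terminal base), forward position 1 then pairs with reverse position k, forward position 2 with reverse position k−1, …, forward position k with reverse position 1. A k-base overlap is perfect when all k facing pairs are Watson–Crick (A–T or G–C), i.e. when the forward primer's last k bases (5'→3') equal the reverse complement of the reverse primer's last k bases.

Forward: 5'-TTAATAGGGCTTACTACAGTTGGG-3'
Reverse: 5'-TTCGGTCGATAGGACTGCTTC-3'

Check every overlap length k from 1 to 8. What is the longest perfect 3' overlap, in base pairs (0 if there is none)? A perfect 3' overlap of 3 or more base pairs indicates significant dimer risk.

Last 8 bases (5'→3') — forward …CAGTTGGG, reverse …ACTGCTTC.
Reverse complement of the reverse primer's last 8 bases: GAAGCAGT; its first k bases are the reverse complement of the reverse primer's last k bases, so a perfect k-base overlap needs the forward primer's last k bases to equal them.
Comparing (forward last k vs required): k=1: G vs G ✓; k=2: GG vs GA ✗; k=3: GGG vs GAA ✗; k=4: TGGG vs GAAG ✗; k=5: TTGGG vs GAAGC ✗; k=6: GTTGGG vs GAAGCA ✗; k=7: AGTTGGG vs GAAGCAG ✗; k=8: CAGTTGGG vs GAAGCAGT ✗.
Only k = 1 is perfect, so the longest perfect 3' overlap is 1.

Longest perfect overlap: 1 complementary base pair; below the dimer-risk threshold (threshold 3).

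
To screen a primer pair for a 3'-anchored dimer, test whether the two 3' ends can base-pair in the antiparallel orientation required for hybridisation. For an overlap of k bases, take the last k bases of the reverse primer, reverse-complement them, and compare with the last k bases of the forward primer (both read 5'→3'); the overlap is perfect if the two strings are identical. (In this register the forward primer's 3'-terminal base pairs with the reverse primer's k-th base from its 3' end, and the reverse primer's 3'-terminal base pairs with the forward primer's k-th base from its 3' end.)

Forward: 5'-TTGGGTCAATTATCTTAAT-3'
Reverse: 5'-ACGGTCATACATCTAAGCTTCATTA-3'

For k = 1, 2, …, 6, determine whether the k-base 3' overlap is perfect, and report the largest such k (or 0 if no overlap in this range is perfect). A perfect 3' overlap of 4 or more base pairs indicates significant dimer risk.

Last 6 bases (5'→3') — forward …CTTAAT, reverse …TCATTA.
Reverse complement of the reverse primer's last 6 bases: TAATGA; its first k bases are the reverse complement of the reverse primer's last k bases, so a perfect k-base overlap needs the forward primer's last k bases to equal them.
Comparing (forward last k vs required): k=1: T vs T ✓; k=2: AT vs TA ✗; k=3: AAT vs TAA ✗; k=4: TAAT vs TAAT ✓; k=5: TTAAT vs TAATG ✗; k=6: CTTAAT vs TAATGA ✗.
Perfect overlaps at k = 1, 4; the largest is 4.

Longest perfect overlap: 4 complementary base pairs; significant dimer risk (threshold 4).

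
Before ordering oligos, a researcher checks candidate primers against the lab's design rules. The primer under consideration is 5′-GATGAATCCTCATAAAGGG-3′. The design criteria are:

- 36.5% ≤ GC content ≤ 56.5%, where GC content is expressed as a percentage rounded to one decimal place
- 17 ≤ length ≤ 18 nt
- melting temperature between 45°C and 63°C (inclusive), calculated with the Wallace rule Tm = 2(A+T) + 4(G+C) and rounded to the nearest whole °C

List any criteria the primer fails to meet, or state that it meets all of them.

Fails: length.

Base counts: A=7, T=4, G=5, C=3 (length 19).
GC content: GC 8/19 = 42.1% ✓
length: length 19, outside 17–18 ✗
Tm: Tm = 2·11 + 4·8 = 54°C ✓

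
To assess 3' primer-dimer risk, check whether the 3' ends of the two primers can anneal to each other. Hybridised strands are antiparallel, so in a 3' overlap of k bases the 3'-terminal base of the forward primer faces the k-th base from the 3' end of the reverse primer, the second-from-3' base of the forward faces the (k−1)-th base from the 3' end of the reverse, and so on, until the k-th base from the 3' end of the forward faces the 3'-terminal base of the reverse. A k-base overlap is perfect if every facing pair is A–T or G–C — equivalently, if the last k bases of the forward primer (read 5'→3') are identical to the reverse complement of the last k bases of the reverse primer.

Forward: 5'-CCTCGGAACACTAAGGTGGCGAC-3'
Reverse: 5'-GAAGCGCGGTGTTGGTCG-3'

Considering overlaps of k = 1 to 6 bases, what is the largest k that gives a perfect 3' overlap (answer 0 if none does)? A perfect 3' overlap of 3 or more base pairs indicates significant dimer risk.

Longest perfect overlap: 4 complementary base pairs; significant dimer risk (threshold 3).

Last 6 bases (5'→3') — forward …GGCGAC, reverse …TGGTCG.
Reverse complement of the reverse primer's last 6 bases: CGACCA; its first k bases are the reverse complement of the reverse primer's last k bases, so a perfect k-base overlap needs the forward primer's last k bases to equal them.
Comparing (forward last k vs required): k=1: C vs C ✓; k=2: AC vs CG ✗; k=3: GAC vs CGA ✗; k=4: CGAC vs CGAC ✓; k=5: GCGAC vs CGACC ✗; k=6: GGCGAC vs CGACCA ✗.
Perfect overlaps at k = 1, 4; the largest is 4.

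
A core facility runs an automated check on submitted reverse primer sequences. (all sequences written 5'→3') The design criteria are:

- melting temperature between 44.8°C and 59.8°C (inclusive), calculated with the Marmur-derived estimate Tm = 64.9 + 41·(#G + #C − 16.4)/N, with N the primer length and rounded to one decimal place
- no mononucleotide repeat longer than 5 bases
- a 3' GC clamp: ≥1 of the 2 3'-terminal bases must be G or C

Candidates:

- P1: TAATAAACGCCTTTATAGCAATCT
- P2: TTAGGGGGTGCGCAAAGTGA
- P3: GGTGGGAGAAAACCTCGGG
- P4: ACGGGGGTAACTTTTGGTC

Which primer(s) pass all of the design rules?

P1 (24 nt, A=9 T=8 G=2 C=5): Tm = 64.9 + 41·(7 − 16.4)/24 = 48.8°C ✓; longest run = 3 ✓; 3' end CT has 1 G/C ✓ — passes.
P2 (20 nt, A=5 T=4 G=9 C=2): Tm = 64.9 + 41·(11 − 16.4)/20 = 53.8°C ✓; longest run = 5 ✓; 3' end GA has 1 G/C ✓ — passes.
P3 (19 nt, A=5 T=2 G=9 C=3): Tm = 64.9 + 41·(12 − 16.4)/19 = 55.4°C ✓; longest run = 4 ✓; 3' end GG has 2 G/C ✓ — passes.
P4 (19 nt, A=3 T=6 G=7 C=3): Tm = 64.9 + 41·(10 − 16.4)/19 = 51.1°C ✓; longest run = 5 ✓; 3' end TC has 1 G/C ✓ — passes.

P1, P2, P3 and P4.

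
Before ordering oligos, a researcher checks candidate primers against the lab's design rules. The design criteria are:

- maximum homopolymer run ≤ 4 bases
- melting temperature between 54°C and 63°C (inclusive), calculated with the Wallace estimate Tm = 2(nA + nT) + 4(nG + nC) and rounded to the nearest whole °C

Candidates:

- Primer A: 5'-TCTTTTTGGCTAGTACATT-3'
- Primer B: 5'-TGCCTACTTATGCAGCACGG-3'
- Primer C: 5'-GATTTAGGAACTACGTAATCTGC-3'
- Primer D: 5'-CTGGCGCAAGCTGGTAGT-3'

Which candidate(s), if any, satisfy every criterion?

Primer A (19 nt, A=3 T=10 G=3 C=3): longest run = 5, exceeds 4 ✗; Tm = 2·13 + 4·6 = 50°C, outside 54–63°C ✗ — fails.
Primer B (20 nt, A=4 T=5 G=5 C=6): longest run = 2 ✓; Tm = 2·9 + 4·11 = 62°C ✓ — passes.
Primer C (23 nt, A=7 T=7 G=5 C=4): longest run = 3 ✓; Tm = 2·14 + 4·9 = 64°C, outside 54–63°C ✗ — fails.
Primer D (18 nt, A=3 T=4 G=7 C=4): longest run = 2 ✓; Tm = 2·7 + 4·11 = 58°C ✓ — passes.

Primer B and Primer D.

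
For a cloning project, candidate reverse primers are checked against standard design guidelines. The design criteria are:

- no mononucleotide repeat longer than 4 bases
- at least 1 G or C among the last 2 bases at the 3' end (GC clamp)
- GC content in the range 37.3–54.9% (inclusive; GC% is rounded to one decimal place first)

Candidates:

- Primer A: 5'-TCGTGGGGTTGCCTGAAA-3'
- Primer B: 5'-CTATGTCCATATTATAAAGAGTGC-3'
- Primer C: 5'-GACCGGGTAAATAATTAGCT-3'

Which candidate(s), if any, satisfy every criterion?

Primer A (18 nt, A=3 T=5 G=7 C=3): longest run = 4 ✓; 3' end AA has 0 G/C, need ≥1 ✗; GC 10/18 = 55.6%, outside 37.3–54.9% ✗ — fails.
Primer B (24 nt, A=8 T=8 G=4 C=4): longest run = 3 ✓; 3' end GC has 2 G/C ✓; GC 8/24 = 33.3%, outside 37.3–54.9% ✗ — fails.
Primer C (20 nt, A=7 T=5 G=5 C=3): longest run = 3 ✓; 3' end CT has 1 G/C ✓; GC 8/20 = 40.0% ✓ — passes.

Primer C only.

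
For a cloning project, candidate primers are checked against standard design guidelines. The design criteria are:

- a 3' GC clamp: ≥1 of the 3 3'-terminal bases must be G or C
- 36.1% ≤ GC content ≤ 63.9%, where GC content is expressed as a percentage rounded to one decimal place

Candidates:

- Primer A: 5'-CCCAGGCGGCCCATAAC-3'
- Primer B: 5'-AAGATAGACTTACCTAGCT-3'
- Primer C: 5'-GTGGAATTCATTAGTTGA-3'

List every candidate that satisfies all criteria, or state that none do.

Primer B only.

Primer A (17 nt, A=4 T=1 G=4 C=8): 3' end AAC has 1 G/C ✓; GC 12/17 = 70.6%, outside 36.1–63.9% ✗ — fails.
Primer B (19 nt, A=7 T=5 G=3 C=4): 3' end GCT has 2 G/C ✓; GC 7/19 = 36.8% ✓ — passes.
Primer C (18 nt, A=5 T=7 G=5 C=1): 3' end TGA has 1 G/C ✓; GC 6/18 = 33.3%, outside 36.1–63.9% ✗ — fails.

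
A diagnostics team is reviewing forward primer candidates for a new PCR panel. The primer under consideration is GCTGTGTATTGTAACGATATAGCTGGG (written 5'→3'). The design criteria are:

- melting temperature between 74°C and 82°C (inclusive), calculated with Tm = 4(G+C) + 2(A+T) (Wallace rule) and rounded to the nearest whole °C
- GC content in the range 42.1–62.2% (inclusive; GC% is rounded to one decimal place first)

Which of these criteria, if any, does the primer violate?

Base counts: A=6, T=9, G=9, C=3 (length 27).
Tm: Tm = 2·15 + 4·12 = 78°C ✓
GC content: GC 12/27 = 44.4% ✓

Meets all criteria.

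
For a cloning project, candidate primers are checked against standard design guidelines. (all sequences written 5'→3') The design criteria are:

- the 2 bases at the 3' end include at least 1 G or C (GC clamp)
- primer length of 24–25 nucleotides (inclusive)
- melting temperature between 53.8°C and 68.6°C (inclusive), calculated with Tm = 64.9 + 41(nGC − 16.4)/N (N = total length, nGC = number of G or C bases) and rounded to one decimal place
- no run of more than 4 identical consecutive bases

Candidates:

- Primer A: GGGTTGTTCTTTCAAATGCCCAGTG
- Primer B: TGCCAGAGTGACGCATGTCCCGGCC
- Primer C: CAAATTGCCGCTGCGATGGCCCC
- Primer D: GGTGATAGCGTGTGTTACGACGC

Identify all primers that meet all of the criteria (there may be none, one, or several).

Primer A and Primer B.

Primer A (25 nt, A=4 T=9 G=7 C=5): 3' end TG has 1 G/C ✓; length 25 ✓; Tm = 64.9 + 41·(12 − 16.4)/25 = 57.7°C ✓; longest run = 3 ✓ — passes.
Primer B (25 nt, A=4 T=4 G=8 C=9): 3' end CC has 2 G/C ✓; length 25 ✓; Tm = 64.9 + 41·(17 − 16.4)/25 = 65.9°C ✓; longest run = 3 ✓ — passes.
Primer C (23 nt, A=4 T=4 G=6 C=9): 3' end CC has 2 G/C ✓; length 23, outside 24–25 ✗; Tm = 64.9 + 41·(15 − 16.4)/23 = 62.4°C ✓; longest run = 4 ✓ — fails.
Primer D (23 nt, A=4 T=6 G=9 C=4): 3' end GC has 2 G/C ✓; length 23, outside 24–25 ✗; Tm = 64.9 + 41·(13 − 16.4)/23 = 58.8°C ✓; longest run = 2 ✓ — fails.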